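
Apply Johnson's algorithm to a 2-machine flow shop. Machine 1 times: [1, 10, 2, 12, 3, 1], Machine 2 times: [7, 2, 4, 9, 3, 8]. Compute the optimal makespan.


Apply Johnson's rule:
  Group 1 (a <= b): [(1, 1, 7), (6, 1, 8), (3, 2, 4), (5, 3, 3)]
  Group 2 (a > b): [(4, 12, 9), (2, 10, 2)]
Optimal job order: [1, 6, 3, 5, 4, 2]
Schedule:
  Job 1: M1 done at 1, M2 done at 8
  Job 6: M1 done at 2, M2 done at 16
  Job 3: M1 done at 4, M2 done at 20
  Job 5: M1 done at 7, M2 done at 23
  Job 4: M1 done at 19, M2 done at 32
  Job 2: M1 done at 29, M2 done at 34
Makespan = 34

34


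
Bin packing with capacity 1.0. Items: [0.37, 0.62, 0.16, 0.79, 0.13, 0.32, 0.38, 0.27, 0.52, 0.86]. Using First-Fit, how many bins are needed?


Place items sequentially using First-Fit:
  Item 0.37 -> new Bin 1
  Item 0.62 -> Bin 1 (now 0.99)
  Item 0.16 -> new Bin 2
  Item 0.79 -> Bin 2 (now 0.95)
  Item 0.13 -> new Bin 3
  Item 0.32 -> Bin 3 (now 0.45)
  Item 0.38 -> Bin 3 (now 0.83)
  Item 0.27 -> new Bin 4
  Item 0.52 -> Bin 4 (now 0.79)
  Item 0.86 -> new Bin 5
Total bins used = 5

5


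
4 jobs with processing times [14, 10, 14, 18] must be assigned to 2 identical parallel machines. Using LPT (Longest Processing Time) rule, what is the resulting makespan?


Sort jobs in decreasing order (LPT): [18, 14, 14, 10]
Assign each job to the least loaded machine:
  Machine 1: jobs [18, 10], load = 28
  Machine 2: jobs [14, 14], load = 28
Makespan = max load = 28

28


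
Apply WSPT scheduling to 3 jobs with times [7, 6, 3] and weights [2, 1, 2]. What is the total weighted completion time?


Compute p/w ratios and sort ascending (WSPT): [(3, 2), (7, 2), (6, 1)]
Compute weighted completion times:
  Job (p=3,w=2): C=3, w*C=2*3=6
  Job (p=7,w=2): C=10, w*C=2*10=20
  Job (p=6,w=1): C=16, w*C=1*16=16
Total weighted completion time = 42

42


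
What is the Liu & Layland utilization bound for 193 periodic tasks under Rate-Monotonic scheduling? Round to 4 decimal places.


Compute 2^(1/193) = 1.0035978931
Subtract 1: 1.0035978931 - 1 = 0.0035978931
Multiply by n: 193 * 0.0035978931 = 0.6943933683
Round to 4 dp: 0.6944

0.6944


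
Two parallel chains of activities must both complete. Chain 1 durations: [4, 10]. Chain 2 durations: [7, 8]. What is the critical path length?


Path A total = 4 + 10 = 14
Path B total = 7 + 8 = 15
Critical path = longest path = max(14, 15) = 15

15


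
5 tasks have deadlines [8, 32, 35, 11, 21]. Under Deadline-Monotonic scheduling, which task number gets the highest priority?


Sort tasks by relative deadline (ascending):
  Task 1: deadline = 8
  Task 4: deadline = 11
  Task 5: deadline = 21
  Task 2: deadline = 32
  Task 3: deadline = 35
Priority order (highest first): [1, 4, 5, 2, 3]
Highest priority task = 1

1


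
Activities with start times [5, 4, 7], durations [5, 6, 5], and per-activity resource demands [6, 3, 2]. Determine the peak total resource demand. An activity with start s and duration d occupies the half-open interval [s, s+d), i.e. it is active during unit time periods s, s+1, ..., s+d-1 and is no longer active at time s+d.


Each activity i is active on [start_i, start_i + duration_i).
Compute total resource usage per time slot:
  t=0: active resources = [], total = 0
  t=1: active resources = [], total = 0
  t=2: active resources = [], total = 0
  t=3: active resources = [], total = 0
  t=4: active resources = [3], total = 3
  t=5: active resources = [6, 3], total = 9
  t=6: active resources = [6, 3], total = 9
  t=7: active resources = [6, 3, 2], total = 11
  t=8: active resources = [6, 3, 2], total = 11
  t=9: active resources = [6, 3, 2], total = 11
  t=10: active resources = [2], total = 2
  t=11: active resources = [2], total = 2
Peak resource demand = 11

11


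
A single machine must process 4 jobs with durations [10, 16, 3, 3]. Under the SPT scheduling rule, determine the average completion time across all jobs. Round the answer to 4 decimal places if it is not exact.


Sort jobs by processing time (SPT order): [3, 3, 10, 16]
Compute completion times sequentially:
  Job 1: processing = 3, completes at 3
  Job 2: processing = 3, completes at 6
  Job 3: processing = 10, completes at 16
  Job 4: processing = 16, completes at 32
Sum of completion times = 57
Average completion time = 57/4 = 14.25

14.25


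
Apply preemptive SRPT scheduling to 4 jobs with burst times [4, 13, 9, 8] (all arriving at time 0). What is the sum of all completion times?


Since all jobs arrive at t=0, SRPT equals SPT ordering.
SPT order: [4, 8, 9, 13]
Completion times:
  Job 1: p=4, C=4
  Job 2: p=8, C=12
  Job 3: p=9, C=21
  Job 4: p=13, C=34
Total completion time = 4 + 12 + 21 + 34 = 71

71


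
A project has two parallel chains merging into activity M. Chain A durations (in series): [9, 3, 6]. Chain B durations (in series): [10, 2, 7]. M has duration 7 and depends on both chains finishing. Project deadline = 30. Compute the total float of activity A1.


Forward pass: ES(A1) = sum of predecessors on chain A = 0
EF = ES + duration = 0 + 9 = 9
Backward pass: LF(M) = deadline = 30; LS(M) = 30 - 7 = 23
LF(A1) = LS(M) - sum(successors on chain A) = 23 - 9 = 14
LS = LF - duration = 14 - 9 = 5
Total float = LS - ES = 5 - 0 = 5

5


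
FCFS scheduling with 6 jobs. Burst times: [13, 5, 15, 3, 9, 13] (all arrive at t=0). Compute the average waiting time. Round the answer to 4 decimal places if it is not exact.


FCFS order (as given): [13, 5, 15, 3, 9, 13]
Waiting times:
  Job 1: wait = 0
  Job 2: wait = 13
  Job 3: wait = 18
  Job 4: wait = 33
  Job 5: wait = 36
  Job 6: wait = 45
Sum of waiting times = 145
Average waiting time = 145/6 = 24.1667

24.1667


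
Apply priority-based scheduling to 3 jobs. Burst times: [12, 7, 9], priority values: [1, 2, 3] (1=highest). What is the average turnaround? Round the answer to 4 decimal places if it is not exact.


Sort by priority (ascending = highest first):
Order: [(1, 12), (2, 7), (3, 9)]
Completion times:
  Priority 1, burst=12, C=12
  Priority 2, burst=7, C=19
  Priority 3, burst=9, C=28
Average turnaround = 59/3 = 19.6667

19.6667


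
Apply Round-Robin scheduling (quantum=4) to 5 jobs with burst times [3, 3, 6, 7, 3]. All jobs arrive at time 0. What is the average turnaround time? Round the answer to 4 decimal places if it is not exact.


Time quantum = 4
Execution trace:
  J1 runs 3 units, time = 3
  J2 runs 3 units, time = 6
  J3 runs 4 units, time = 10
  J4 runs 4 units, time = 14
  J5 runs 3 units, time = 17
  J3 runs 2 units, time = 19
  J4 runs 3 units, time = 22
Finish times: [3, 6, 19, 22, 17]
Average turnaround = 67/5 = 13.4

13.4


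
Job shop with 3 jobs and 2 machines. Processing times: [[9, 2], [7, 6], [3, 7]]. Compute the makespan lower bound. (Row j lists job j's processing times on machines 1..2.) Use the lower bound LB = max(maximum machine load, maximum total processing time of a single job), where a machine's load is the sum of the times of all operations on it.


Machine loads:
  Machine 1: 9 + 7 + 3 = 19
  Machine 2: 2 + 6 + 7 = 15
Max machine load = 19
Job totals:
  Job 1: 11
  Job 2: 13
  Job 3: 10
Max job total = 13
Lower bound = max(19, 13) = 19

19


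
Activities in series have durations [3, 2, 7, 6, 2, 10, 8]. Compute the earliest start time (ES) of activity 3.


Activity 3 starts after activities 1 through 2 complete.
Predecessor durations: [3, 2]
ES = 3 + 2 = 5

5


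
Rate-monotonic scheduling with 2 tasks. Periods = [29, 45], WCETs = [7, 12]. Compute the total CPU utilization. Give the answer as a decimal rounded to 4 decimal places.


Compute individual utilizations (exact fractions):
  Task 1: C/T = 7/29 (approx. 0.2414)
  Task 2: C/T = 12/45 = 4/15 (approx. 0.2667)
Total utilization U = 7/29 + 4/15 = 221/435
Rounded to 4 decimal places: U = 0.5080
RM (Liu & Layland) bound for 2 tasks = 0.828427; compare with U = 221/435 (approx. 0.508046)
U <= bound, so schedulable by RM sufficient condition.

0.5080


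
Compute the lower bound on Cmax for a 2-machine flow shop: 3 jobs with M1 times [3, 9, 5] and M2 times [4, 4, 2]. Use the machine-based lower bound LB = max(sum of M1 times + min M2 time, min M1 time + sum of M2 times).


LB1 = sum(M1 times) + min(M2 times) = 17 + 2 = 19
LB2 = min(M1 times) + sum(M2 times) = 3 + 10 = 13
Lower bound = max(LB1, LB2) = max(19, 13) = 19

19


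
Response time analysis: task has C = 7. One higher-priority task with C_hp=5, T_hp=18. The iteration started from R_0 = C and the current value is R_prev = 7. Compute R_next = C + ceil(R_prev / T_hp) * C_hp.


R_next = C + ceil(R_prev / T_hp) * C_hp
ceil(7 / 18) = ceil(0.3889) = 1
Interference = 1 * 5 = 5
R_next = 7 + 5 = 12

12


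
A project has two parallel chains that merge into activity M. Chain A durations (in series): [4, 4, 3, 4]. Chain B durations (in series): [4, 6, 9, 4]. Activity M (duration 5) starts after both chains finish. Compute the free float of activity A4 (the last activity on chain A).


ES(A4) = sum of predecessors on chain A = 11
EF(A4) = ES + duration = 11 + 4 = 15
Successor of A4 is M. ES(M) = max(sum(A), sum(B)) = max(15, 23) = 23
Free float = ES(successor) - EF(current) = 23 - 15 = 8

8


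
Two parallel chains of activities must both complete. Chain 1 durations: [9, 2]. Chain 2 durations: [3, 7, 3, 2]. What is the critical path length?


Path A total = 9 + 2 = 11
Path B total = 3 + 7 + 3 + 2 = 15
Critical path = longest path = max(11, 15) = 15

15


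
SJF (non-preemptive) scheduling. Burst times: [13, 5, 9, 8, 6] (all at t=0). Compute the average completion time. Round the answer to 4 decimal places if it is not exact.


SJF order (ascending): [5, 6, 8, 9, 13]
Completion times:
  Job 1: burst=5, C=5
  Job 2: burst=6, C=11
  Job 3: burst=8, C=19
  Job 4: burst=9, C=28
  Job 5: burst=13, C=41
Average completion = 104/5 = 20.8

20.8


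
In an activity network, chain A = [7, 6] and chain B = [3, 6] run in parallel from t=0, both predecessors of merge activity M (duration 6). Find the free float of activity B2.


ES(B2) = sum of predecessors on chain B = 3
EF(B2) = ES + duration = 3 + 6 = 9
Successor of B2 is M. ES(M) = max(sum(A), sum(B)) = max(13, 9) = 13
Free float = ES(successor) - EF(current) = 13 - 9 = 4

4


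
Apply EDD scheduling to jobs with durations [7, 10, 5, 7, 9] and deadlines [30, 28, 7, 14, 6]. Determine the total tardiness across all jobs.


Sort by due date (EDD order): [(9, 6), (5, 7), (7, 14), (10, 28), (7, 30)]
Compute completion times and tardiness:
  Job 1: p=9, d=6, C=9, tardiness=max(0,9-6)=3
  Job 2: p=5, d=7, C=14, tardiness=max(0,14-7)=7
  Job 3: p=7, d=14, C=21, tardiness=max(0,21-14)=7
  Job 4: p=10, d=28, C=31, tardiness=max(0,31-28)=3
  Job 5: p=7, d=30, C=38, tardiness=max(0,38-30)=8
Total tardiness = 28

28


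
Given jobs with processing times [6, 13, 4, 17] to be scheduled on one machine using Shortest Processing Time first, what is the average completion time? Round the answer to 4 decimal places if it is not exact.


Sort jobs by processing time (SPT order): [4, 6, 13, 17]
Compute completion times sequentially:
  Job 1: processing = 4, completes at 4
  Job 2: processing = 6, completes at 10
  Job 3: processing = 13, completes at 23
  Job 4: processing = 17, completes at 40
Sum of completion times = 77
Average completion time = 77/4 = 19.25

19.25


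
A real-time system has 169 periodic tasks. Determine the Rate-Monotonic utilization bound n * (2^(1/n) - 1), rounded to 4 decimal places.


Compute 2^(1/169) = 1.0041098851
Subtract 1: 1.0041098851 - 1 = 0.0041098851
Multiply by n: 169 * 0.0041098851 = 0.6945705819
Round to 4 dp: 0.6946

0.6946


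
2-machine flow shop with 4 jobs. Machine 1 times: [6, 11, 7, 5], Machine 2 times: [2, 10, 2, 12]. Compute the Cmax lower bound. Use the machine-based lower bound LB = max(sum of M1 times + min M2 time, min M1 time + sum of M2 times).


LB1 = sum(M1 times) + min(M2 times) = 29 + 2 = 31
LB2 = min(M1 times) + sum(M2 times) = 5 + 26 = 31
Lower bound = max(LB1, LB2) = max(31, 31) = 31

31


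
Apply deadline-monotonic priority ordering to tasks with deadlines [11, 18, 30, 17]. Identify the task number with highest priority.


Sort tasks by relative deadline (ascending):
  Task 1: deadline = 11
  Task 4: deadline = 17
  Task 2: deadline = 18
  Task 3: deadline = 30
Priority order (highest first): [1, 4, 2, 3]
Highest priority task = 1

1


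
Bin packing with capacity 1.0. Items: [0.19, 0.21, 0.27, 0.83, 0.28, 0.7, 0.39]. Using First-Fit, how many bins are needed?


Place items sequentially using First-Fit:
  Item 0.19 -> new Bin 1
  Item 0.21 -> Bin 1 (now 0.4)
  Item 0.27 -> Bin 1 (now 0.67)
  Item 0.83 -> new Bin 2
  Item 0.28 -> Bin 1 (now 0.95)
  Item 0.7 -> new Bin 3
  Item 0.39 -> new Bin 4
Total bins used = 4

4


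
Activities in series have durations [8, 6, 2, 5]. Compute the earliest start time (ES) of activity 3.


Activity 3 starts after activities 1 through 2 complete.
Predecessor durations: [8, 6]
ES = 8 + 6 = 14

14


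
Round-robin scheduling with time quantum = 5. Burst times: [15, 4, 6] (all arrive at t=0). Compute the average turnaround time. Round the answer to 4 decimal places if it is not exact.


Time quantum = 5
Execution trace:
  J1 runs 5 units, time = 5
  J2 runs 4 units, time = 9
  J3 runs 5 units, time = 14
  J1 runs 5 units, time = 19
  J3 runs 1 units, time = 20
  J1 runs 5 units, time = 25
Finish times: [25, 9, 20]
Average turnaround = 54/3 = 18.0

18.0


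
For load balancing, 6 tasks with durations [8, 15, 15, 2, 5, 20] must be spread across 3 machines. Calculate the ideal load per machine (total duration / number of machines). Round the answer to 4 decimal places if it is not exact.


Total processing time = 8 + 15 + 15 + 2 + 5 + 20 = 65
Number of machines = 3
Ideal balanced load = 65 / 3 = 21.6667

21.6667


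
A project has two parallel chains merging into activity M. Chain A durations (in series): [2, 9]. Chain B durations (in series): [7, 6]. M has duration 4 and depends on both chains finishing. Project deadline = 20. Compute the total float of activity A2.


Forward pass: ES(A2) = sum of predecessors on chain A = 2
EF = ES + duration = 2 + 9 = 11
Backward pass: LF(M) = deadline = 20; LS(M) = 20 - 4 = 16
LF(A2) = LS(M) - sum(successors on chain A) = 16 - 0 = 16
LS = LF - duration = 16 - 9 = 7
Total float = LS - ES = 7 - 2 = 5

5


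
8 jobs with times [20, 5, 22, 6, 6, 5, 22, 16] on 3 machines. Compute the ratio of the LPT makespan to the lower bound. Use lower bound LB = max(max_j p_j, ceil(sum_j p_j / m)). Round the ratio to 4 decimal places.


LPT order: [22, 22, 20, 16, 6, 6, 5, 5]
Machine loads after assignment: [33, 33, 36]
LPT makespan = 36
Lower bound = max(max_job, ceil(total/3)) = max(22, 34) = 34
Ratio = 36 / 34 = 1.0588

1.0588


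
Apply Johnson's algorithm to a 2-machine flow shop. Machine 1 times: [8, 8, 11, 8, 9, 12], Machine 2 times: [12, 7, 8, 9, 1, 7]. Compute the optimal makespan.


Apply Johnson's rule:
  Group 1 (a <= b): [(1, 8, 12), (4, 8, 9)]
  Group 2 (a > b): [(3, 11, 8), (2, 8, 7), (6, 12, 7), (5, 9, 1)]
Optimal job order: [1, 4, 3, 2, 6, 5]
Schedule:
  Job 1: M1 done at 8, M2 done at 20
  Job 4: M1 done at 16, M2 done at 29
  Job 3: M1 done at 27, M2 done at 37
  Job 2: M1 done at 35, M2 done at 44
  Job 6: M1 done at 47, M2 done at 54
  Job 5: M1 done at 56, M2 done at 57
Makespan = 57

57


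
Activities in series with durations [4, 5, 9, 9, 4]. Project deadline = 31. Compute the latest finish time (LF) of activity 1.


LF(activity 1) = deadline - sum of successor durations
Successors: activities 2 through 5 with durations [5, 9, 9, 4]
Sum of successor durations = 27
LF = 31 - 27 = 4

4


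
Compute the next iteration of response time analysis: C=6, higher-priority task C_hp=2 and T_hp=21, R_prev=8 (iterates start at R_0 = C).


R_next = C + ceil(R_prev / T_hp) * C_hp
ceil(8 / 21) = ceil(0.381) = 1
Interference = 1 * 2 = 2
R_next = 6 + 2 = 8
R_next = R_prev, so the iteration has converged (response time = 8).

8


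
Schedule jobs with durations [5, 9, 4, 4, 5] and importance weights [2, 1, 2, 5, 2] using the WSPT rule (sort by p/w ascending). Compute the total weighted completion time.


Compute p/w ratios and sort ascending (WSPT): [(4, 5), (4, 2), (5, 2), (5, 2), (9, 1)]
Compute weighted completion times:
  Job (p=4,w=5): C=4, w*C=5*4=20
  Job (p=4,w=2): C=8, w*C=2*8=16
  Job (p=5,w=2): C=13, w*C=2*13=26
  Job (p=5,w=2): C=18, w*C=2*18=36
  Job (p=9,w=1): C=27, w*C=1*27=27
Total weighted completion time = 125

125


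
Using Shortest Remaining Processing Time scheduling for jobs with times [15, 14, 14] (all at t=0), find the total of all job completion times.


Since all jobs arrive at t=0, SRPT equals SPT ordering.
SPT order: [14, 14, 15]
Completion times:
  Job 1: p=14, C=14
  Job 2: p=14, C=28
  Job 3: p=15, C=43
Total completion time = 14 + 28 + 43 = 85

85


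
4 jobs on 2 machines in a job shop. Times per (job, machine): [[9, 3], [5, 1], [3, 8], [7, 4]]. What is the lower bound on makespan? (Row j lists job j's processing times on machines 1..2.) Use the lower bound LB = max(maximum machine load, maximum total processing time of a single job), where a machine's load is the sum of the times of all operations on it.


Machine loads:
  Machine 1: 9 + 5 + 3 + 7 = 24
  Machine 2: 3 + 1 + 8 + 4 = 16
Max machine load = 24
Job totals:
  Job 1: 12
  Job 2: 6
  Job 3: 11
  Job 4: 11
Max job total = 12
Lower bound = max(24, 12) = 24

24


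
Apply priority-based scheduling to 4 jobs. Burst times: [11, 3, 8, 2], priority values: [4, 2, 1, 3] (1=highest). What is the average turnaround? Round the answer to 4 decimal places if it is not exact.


Sort by priority (ascending = highest first):
Order: [(1, 8), (2, 3), (3, 2), (4, 11)]
Completion times:
  Priority 1, burst=8, C=8
  Priority 2, burst=3, C=11
  Priority 3, burst=2, C=13
  Priority 4, burst=11, C=24
Average turnaround = 56/4 = 14.0

14.0


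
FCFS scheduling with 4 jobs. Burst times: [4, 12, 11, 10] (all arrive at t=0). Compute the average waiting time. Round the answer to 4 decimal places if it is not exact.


FCFS order (as given): [4, 12, 11, 10]
Waiting times:
  Job 1: wait = 0
  Job 2: wait = 4
  Job 3: wait = 16
  Job 4: wait = 27
Sum of waiting times = 47
Average waiting time = 47/4 = 11.75

11.75


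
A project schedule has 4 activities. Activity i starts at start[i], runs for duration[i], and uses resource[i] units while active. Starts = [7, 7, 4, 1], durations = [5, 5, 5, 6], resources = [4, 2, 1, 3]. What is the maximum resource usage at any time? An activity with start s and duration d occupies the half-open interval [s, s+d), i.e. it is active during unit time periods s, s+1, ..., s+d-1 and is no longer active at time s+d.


Each activity i is active on [start_i, start_i + duration_i).
Compute total resource usage per time slot:
  t=0: active resources = [], total = 0
  t=1: active resources = [3], total = 3
  t=2: active resources = [3], total = 3
  t=3: active resources = [3], total = 3
  t=4: active resources = [1, 3], total = 4
  t=5: active resources = [1, 3], total = 4
  t=6: active resources = [1, 3], total = 4
  t=7: active resources = [4, 2, 1], total = 7
  t=8: active resources = [4, 2, 1], total = 7
  t=9: active resources = [4, 2], total = 6
  t=10: active resources = [4, 2], total = 6
  t=11: active resources = [4, 2], total = 6
Peak resource demand = 7

7


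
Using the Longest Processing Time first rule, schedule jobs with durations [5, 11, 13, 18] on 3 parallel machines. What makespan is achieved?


Sort jobs in decreasing order (LPT): [18, 13, 11, 5]
Assign each job to the least loaded machine:
  Machine 1: jobs [18], load = 18
  Machine 2: jobs [13], load = 13
  Machine 3: jobs [11, 5], load = 16
Makespan = max load = 18

18


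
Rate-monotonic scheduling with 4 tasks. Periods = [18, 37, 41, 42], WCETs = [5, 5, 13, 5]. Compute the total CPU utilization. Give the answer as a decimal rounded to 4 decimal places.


Compute individual utilizations (exact fractions):
  Task 1: C/T = 5/18 (approx. 0.2778)
  Task 2: C/T = 5/37 (approx. 0.1351)
  Task 3: C/T = 13/41 (approx. 0.3171)
  Task 4: C/T = 5/42 (approx. 0.119)
Total utilization U = 5/18 + 5/37 + 13/41 + 5/42 = 81143/95571
Rounded to 4 decimal places: U = 0.8490
RM (Liu & Layland) bound for 4 tasks = 0.756828; compare with U = 81143/95571 (approx. 0.849034)
bound < U <= 1, so the RM sufficient condition is not met (inconclusive; an exact test such as response-time analysis is needed).

0.8490


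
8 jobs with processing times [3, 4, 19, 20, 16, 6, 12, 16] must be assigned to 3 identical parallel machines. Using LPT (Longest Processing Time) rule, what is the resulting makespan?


Sort jobs in decreasing order (LPT): [20, 19, 16, 16, 12, 6, 4, 3]
Assign each job to the least loaded machine:
  Machine 1: jobs [20, 6, 4, 3], load = 33
  Machine 2: jobs [19, 12], load = 31
  Machine 3: jobs [16, 16], load = 32
Makespan = max load = 33

33


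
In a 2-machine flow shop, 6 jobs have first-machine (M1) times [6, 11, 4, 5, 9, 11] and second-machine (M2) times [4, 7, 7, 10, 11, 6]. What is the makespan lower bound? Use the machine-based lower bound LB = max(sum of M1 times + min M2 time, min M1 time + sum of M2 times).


LB1 = sum(M1 times) + min(M2 times) = 46 + 4 = 50
LB2 = min(M1 times) + sum(M2 times) = 4 + 45 = 49
Lower bound = max(LB1, LB2) = max(50, 49) = 50

50


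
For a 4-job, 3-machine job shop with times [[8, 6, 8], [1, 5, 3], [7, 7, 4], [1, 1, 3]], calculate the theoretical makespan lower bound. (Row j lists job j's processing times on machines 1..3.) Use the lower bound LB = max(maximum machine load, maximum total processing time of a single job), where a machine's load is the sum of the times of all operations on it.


Machine loads:
  Machine 1: 8 + 1 + 7 + 1 = 17
  Machine 2: 6 + 5 + 7 + 1 = 19
  Machine 3: 8 + 3 + 4 + 3 = 18
Max machine load = 19
Job totals:
  Job 1: 22
  Job 2: 9
  Job 3: 18
  Job 4: 5
Max job total = 22
Lower bound = max(19, 22) = 22

22


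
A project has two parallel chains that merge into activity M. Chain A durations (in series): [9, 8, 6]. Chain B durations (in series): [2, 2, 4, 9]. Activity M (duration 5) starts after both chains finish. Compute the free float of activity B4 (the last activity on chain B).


ES(B4) = sum of predecessors on chain B = 8
EF(B4) = ES + duration = 8 + 9 = 17
Successor of B4 is M. ES(M) = max(sum(A), sum(B)) = max(23, 17) = 23
Free float = ES(successor) - EF(current) = 23 - 17 = 6

6


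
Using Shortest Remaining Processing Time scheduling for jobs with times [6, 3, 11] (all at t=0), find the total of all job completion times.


Since all jobs arrive at t=0, SRPT equals SPT ordering.
SPT order: [3, 6, 11]
Completion times:
  Job 1: p=3, C=3
  Job 2: p=6, C=9
  Job 3: p=11, C=20
Total completion time = 3 + 9 + 20 = 32

32


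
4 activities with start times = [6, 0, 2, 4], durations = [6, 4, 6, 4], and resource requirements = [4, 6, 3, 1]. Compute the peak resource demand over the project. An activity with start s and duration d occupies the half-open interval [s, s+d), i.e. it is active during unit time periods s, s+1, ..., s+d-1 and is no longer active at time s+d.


Each activity i is active on [start_i, start_i + duration_i).
Compute total resource usage per time slot:
  t=0: active resources = [6], total = 6
  t=1: active resources = [6], total = 6
  t=2: active resources = [6, 3], total = 9
  t=3: active resources = [6, 3], total = 9
  t=4: active resources = [3, 1], total = 4
  t=5: active resources = [3, 1], total = 4
  t=6: active resources = [4, 3, 1], total = 8
  t=7: active resources = [4, 3, 1], total = 8
  t=8: active resources = [4], total = 4
  t=9: active resources = [4], total = 4
  t=10: active resources = [4], total = 4
  t=11: active resources = [4], total = 4
Peak resource demand = 9

9


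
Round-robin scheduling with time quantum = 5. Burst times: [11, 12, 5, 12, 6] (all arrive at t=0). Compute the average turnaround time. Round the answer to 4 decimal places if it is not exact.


Time quantum = 5
Execution trace:
  J1 runs 5 units, time = 5
  J2 runs 5 units, time = 10
  J3 runs 5 units, time = 15
  J4 runs 5 units, time = 20
  J5 runs 5 units, time = 25
  J1 runs 5 units, time = 30
  J2 runs 5 units, time = 35
  J4 runs 5 units, time = 40
  J5 runs 1 units, time = 41
  J1 runs 1 units, time = 42
  J2 runs 2 units, time = 44
  J4 runs 2 units, time = 46
Finish times: [42, 44, 15, 46, 41]
Average turnaround = 188/5 = 37.6

37.6


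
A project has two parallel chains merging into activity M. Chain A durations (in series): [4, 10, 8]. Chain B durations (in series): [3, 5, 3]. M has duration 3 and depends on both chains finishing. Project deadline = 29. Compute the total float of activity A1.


Forward pass: ES(A1) = sum of predecessors on chain A = 0
EF = ES + duration = 0 + 4 = 4
Backward pass: LF(M) = deadline = 29; LS(M) = 29 - 3 = 26
LF(A1) = LS(M) - sum(successors on chain A) = 26 - 18 = 8
LS = LF - duration = 8 - 4 = 4
Total float = LS - ES = 4 - 0 = 4

4


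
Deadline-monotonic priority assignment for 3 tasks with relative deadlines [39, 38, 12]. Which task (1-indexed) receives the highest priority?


Sort tasks by relative deadline (ascending):
  Task 3: deadline = 12
  Task 2: deadline = 38
  Task 1: deadline = 39
Priority order (highest first): [3, 2, 1]
Highest priority task = 3

3


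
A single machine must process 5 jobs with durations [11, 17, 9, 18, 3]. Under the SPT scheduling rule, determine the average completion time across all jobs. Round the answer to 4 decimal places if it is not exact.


Sort jobs by processing time (SPT order): [3, 9, 11, 17, 18]
Compute completion times sequentially:
  Job 1: processing = 3, completes at 3
  Job 2: processing = 9, completes at 12
  Job 3: processing = 11, completes at 23
  Job 4: processing = 17, completes at 40
  Job 5: processing = 18, completes at 58
Sum of completion times = 136
Average completion time = 136/5 = 27.2

27.2


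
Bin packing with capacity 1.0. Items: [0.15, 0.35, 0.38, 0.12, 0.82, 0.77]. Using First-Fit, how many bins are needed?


Place items sequentially using First-Fit:
  Item 0.15 -> new Bin 1
  Item 0.35 -> Bin 1 (now 0.5)
  Item 0.38 -> Bin 1 (now 0.88)
  Item 0.12 -> Bin 1 (now 1.0)
  Item 0.82 -> new Bin 2
  Item 0.77 -> new Bin 3
Total bins used = 3

3


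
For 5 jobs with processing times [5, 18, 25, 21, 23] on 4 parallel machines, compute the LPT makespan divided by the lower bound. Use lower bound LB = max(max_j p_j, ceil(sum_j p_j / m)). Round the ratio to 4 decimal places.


LPT order: [25, 23, 21, 18, 5]
Machine loads after assignment: [25, 23, 21, 23]
LPT makespan = 25
Lower bound = max(max_job, ceil(total/4)) = max(25, 23) = 25
Ratio = 25 / 25 = 1.0

1.0


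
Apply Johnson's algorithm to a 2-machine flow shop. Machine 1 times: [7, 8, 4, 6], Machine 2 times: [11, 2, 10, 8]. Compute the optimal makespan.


Apply Johnson's rule:
  Group 1 (a <= b): [(3, 4, 10), (4, 6, 8), (1, 7, 11)]
  Group 2 (a > b): [(2, 8, 2)]
Optimal job order: [3, 4, 1, 2]
Schedule:
  Job 3: M1 done at 4, M2 done at 14
  Job 4: M1 done at 10, M2 done at 22
  Job 1: M1 done at 17, M2 done at 33
  Job 2: M1 done at 25, M2 done at 35
Makespan = 35

35


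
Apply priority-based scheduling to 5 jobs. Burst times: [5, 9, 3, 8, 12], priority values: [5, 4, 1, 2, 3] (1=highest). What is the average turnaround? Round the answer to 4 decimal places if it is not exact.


Sort by priority (ascending = highest first):
Order: [(1, 3), (2, 8), (3, 12), (4, 9), (5, 5)]
Completion times:
  Priority 1, burst=3, C=3
  Priority 2, burst=8, C=11
  Priority 3, burst=12, C=23
  Priority 4, burst=9, C=32
  Priority 5, burst=5, C=37
Average turnaround = 106/5 = 21.2

21.2


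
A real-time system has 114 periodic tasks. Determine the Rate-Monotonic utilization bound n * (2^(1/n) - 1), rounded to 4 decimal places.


Compute 2^(1/114) = 1.0060987606
Subtract 1: 1.0060987606 - 1 = 0.0060987606
Multiply by n: 114 * 0.0060987606 = 0.6952587084
Round to 4 dp: 0.6953

0.6953


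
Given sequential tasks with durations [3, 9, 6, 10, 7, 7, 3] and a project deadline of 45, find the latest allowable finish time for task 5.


LF(activity 5) = deadline - sum of successor durations
Successors: activities 6 through 7 with durations [7, 3]
Sum of successor durations = 10
LF = 45 - 10 = 35

35


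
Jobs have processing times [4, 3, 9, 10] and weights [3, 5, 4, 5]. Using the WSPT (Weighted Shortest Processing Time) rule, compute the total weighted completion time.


Compute p/w ratios and sort ascending (WSPT): [(3, 5), (4, 3), (10, 5), (9, 4)]
Compute weighted completion times:
  Job (p=3,w=5): C=3, w*C=5*3=15
  Job (p=4,w=3): C=7, w*C=3*7=21
  Job (p=10,w=5): C=17, w*C=5*17=85
  Job (p=9,w=4): C=26, w*C=4*26=104
Total weighted completion time = 225

225


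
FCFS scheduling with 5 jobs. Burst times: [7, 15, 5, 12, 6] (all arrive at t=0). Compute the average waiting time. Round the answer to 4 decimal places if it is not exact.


FCFS order (as given): [7, 15, 5, 12, 6]
Waiting times:
  Job 1: wait = 0
  Job 2: wait = 7
  Job 3: wait = 22
  Job 4: wait = 27
  Job 5: wait = 39
Sum of waiting times = 95
Average waiting time = 95/5 = 19.0

19.0


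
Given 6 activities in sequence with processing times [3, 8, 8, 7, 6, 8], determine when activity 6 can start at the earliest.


Activity 6 starts after activities 1 through 5 complete.
Predecessor durations: [3, 8, 8, 7, 6]
ES = 3 + 8 + 8 + 7 + 6 = 32

32


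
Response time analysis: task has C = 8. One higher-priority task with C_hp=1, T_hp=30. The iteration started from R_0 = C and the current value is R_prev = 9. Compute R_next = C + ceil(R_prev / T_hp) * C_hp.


R_next = C + ceil(R_prev / T_hp) * C_hp
ceil(9 / 30) = ceil(0.3) = 1
Interference = 1 * 1 = 1
R_next = 8 + 1 = 9
R_next = R_prev, so the iteration has converged (response time = 9).

9


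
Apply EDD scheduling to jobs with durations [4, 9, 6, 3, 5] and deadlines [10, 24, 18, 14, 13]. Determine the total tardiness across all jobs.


Sort by due date (EDD order): [(4, 10), (5, 13), (3, 14), (6, 18), (9, 24)]
Compute completion times and tardiness:
  Job 1: p=4, d=10, C=4, tardiness=max(0,4-10)=0
  Job 2: p=5, d=13, C=9, tardiness=max(0,9-13)=0
  Job 3: p=3, d=14, C=12, tardiness=max(0,12-14)=0
  Job 4: p=6, d=18, C=18, tardiness=max(0,18-18)=0
  Job 5: p=9, d=24, C=27, tardiness=max(0,27-24)=3
Total tardiness = 3

3


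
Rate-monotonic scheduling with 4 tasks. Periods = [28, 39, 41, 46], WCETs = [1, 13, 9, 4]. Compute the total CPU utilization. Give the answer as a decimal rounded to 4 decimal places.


Compute individual utilizations (exact fractions):
  Task 1: C/T = 1/28 (approx. 0.0357)
  Task 2: C/T = 13/39 = 1/3 (approx. 0.3333)
  Task 3: C/T = 9/41 (approx. 0.2195)
  Task 4: C/T = 4/46 = 2/23 (approx. 0.087)
Total utilization U = 1/28 + 1/3 + 9/41 + 2/23 = 53509/79212
Rounded to 4 decimal places: U = 0.6755
RM (Liu & Layland) bound for 4 tasks = 0.756828; compare with U = 53509/79212 (approx. 0.675516)
U <= bound, so schedulable by RM sufficient condition.

0.6755


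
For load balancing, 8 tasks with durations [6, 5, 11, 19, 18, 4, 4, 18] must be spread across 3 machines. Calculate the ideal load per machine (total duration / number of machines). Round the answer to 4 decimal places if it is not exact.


Total processing time = 6 + 5 + 11 + 19 + 18 + 4 + 4 + 18 = 85
Number of machines = 3
Ideal balanced load = 85 / 3 = 28.3333

28.3333


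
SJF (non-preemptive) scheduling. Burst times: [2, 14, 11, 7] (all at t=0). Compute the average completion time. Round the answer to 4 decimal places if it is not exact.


SJF order (ascending): [2, 7, 11, 14]
Completion times:
  Job 1: burst=2, C=2
  Job 2: burst=7, C=9
  Job 3: burst=11, C=20
  Job 4: burst=14, C=34
Average completion = 65/4 = 16.25

16.25


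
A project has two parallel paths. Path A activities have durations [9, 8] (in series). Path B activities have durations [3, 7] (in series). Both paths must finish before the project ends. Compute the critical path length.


Path A total = 9 + 8 = 17
Path B total = 3 + 7 = 10
Critical path = longest path = max(17, 10) = 17

17


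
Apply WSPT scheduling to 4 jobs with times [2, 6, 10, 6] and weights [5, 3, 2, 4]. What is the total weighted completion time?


Compute p/w ratios and sort ascending (WSPT): [(2, 5), (6, 4), (6, 3), (10, 2)]
Compute weighted completion times:
  Job (p=2,w=5): C=2, w*C=5*2=10
  Job (p=6,w=4): C=8, w*C=4*8=32
  Job (p=6,w=3): C=14, w*C=3*14=42
  Job (p=10,w=2): C=24, w*C=2*24=48
Total weighted completion time = 132

132


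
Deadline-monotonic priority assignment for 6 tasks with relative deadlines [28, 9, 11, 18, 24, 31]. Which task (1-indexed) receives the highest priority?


Sort tasks by relative deadline (ascending):
  Task 2: deadline = 9
  Task 3: deadline = 11
  Task 4: deadline = 18
  Task 5: deadline = 24
  Task 1: deadline = 28
  Task 6: deadline = 31
Priority order (highest first): [2, 3, 4, 5, 1, 6]
Highest priority task = 2

2


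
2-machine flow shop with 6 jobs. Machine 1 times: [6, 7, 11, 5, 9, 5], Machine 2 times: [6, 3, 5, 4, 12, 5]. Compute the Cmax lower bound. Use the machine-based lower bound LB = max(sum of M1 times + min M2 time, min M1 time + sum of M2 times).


LB1 = sum(M1 times) + min(M2 times) = 43 + 3 = 46
LB2 = min(M1 times) + sum(M2 times) = 5 + 35 = 40
Lower bound = max(LB1, LB2) = max(46, 40) = 46

46


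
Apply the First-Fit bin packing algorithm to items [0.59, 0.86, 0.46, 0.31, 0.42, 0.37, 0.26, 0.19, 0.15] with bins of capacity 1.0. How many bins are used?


Place items sequentially using First-Fit:
  Item 0.59 -> new Bin 1
  Item 0.86 -> new Bin 2
  Item 0.46 -> new Bin 3
  Item 0.31 -> Bin 1 (now 0.9)
  Item 0.42 -> Bin 3 (now 0.88)
  Item 0.37 -> new Bin 4
  Item 0.26 -> Bin 4 (now 0.63)
  Item 0.19 -> Bin 4 (now 0.82)
  Item 0.15 -> Bin 4 (now 0.97)
Total bins used = 4

4


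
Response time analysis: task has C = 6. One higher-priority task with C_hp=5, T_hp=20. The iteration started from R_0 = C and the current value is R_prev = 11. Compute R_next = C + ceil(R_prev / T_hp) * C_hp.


R_next = C + ceil(R_prev / T_hp) * C_hp
ceil(11 / 20) = ceil(0.55) = 1
Interference = 1 * 5 = 5
R_next = 6 + 5 = 11
R_next = R_prev, so the iteration has converged (response time = 11).

11


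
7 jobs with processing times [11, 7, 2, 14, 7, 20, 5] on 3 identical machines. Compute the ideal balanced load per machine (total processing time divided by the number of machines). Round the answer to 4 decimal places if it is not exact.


Total processing time = 11 + 7 + 2 + 14 + 7 + 20 + 5 = 66
Number of machines = 3
Ideal balanced load = 66 / 3 = 22.0

22.0


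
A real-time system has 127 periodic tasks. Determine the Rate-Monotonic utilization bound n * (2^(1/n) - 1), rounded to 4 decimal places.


Compute 2^(1/127) = 1.0054727730
Subtract 1: 1.0054727730 - 1 = 0.0054727730
Multiply by n: 127 * 0.0054727730 = 0.6950421710
Round to 4 dp: 0.6950

0.6950


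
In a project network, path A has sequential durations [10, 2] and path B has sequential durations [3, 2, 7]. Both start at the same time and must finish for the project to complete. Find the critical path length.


Path A total = 10 + 2 = 12
Path B total = 3 + 2 + 7 = 12
Critical path = longest path = max(12, 12) = 12

12


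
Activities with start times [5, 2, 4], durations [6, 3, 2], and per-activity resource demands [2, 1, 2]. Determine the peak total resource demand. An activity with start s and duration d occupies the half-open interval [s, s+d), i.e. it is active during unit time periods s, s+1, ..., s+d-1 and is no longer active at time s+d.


Each activity i is active on [start_i, start_i + duration_i).
Compute total resource usage per time slot:
  t=0: active resources = [], total = 0
  t=1: active resources = [], total = 0
  t=2: active resources = [1], total = 1
  t=3: active resources = [1], total = 1
  t=4: active resources = [1, 2], total = 3
  t=5: active resources = [2, 2], total = 4
  t=6: active resources = [2], total = 2
  t=7: active resources = [2], total = 2
  t=8: active resources = [2], total = 2
  t=9: active resources = [2], total = 2
  t=10: active resources = [2], total = 2
Peak resource demand = 4

4


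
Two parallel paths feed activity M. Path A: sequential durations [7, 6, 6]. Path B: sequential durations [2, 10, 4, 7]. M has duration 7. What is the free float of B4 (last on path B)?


ES(B4) = sum of predecessors on chain B = 16
EF(B4) = ES + duration = 16 + 7 = 23
Successor of B4 is M. ES(M) = max(sum(A), sum(B)) = max(19, 23) = 23
Free float = ES(successor) - EF(current) = 23 - 23 = 0

0


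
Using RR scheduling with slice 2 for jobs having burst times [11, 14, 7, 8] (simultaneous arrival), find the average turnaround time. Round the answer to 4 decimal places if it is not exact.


Time quantum = 2
Execution trace:
  J1 runs 2 units, time = 2
  J2 runs 2 units, time = 4
  J3 runs 2 units, time = 6
  J4 runs 2 units, time = 8
  J1 runs 2 units, time = 10
  J2 runs 2 units, time = 12
  J3 runs 2 units, time = 14
  J4 runs 2 units, time = 16
  J1 runs 2 units, time = 18
  J2 runs 2 units, time = 20
  J3 runs 2 units, time = 22
  J4 runs 2 units, time = 24
  J1 runs 2 units, time = 26
  J2 runs 2 units, time = 28
  J3 runs 1 units, time = 29
  J4 runs 2 units, time = 31
  J1 runs 2 units, time = 33
  J2 runs 2 units, time = 35
  J1 runs 1 units, time = 36
  J2 runs 2 units, time = 38
  J2 runs 2 units, time = 40
Finish times: [36, 40, 29, 31]
Average turnaround = 136/4 = 34.0

34.0


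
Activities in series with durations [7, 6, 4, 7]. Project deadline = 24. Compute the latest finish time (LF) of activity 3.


LF(activity 3) = deadline - sum of successor durations
Successors: activities 4 through 4 with durations [7]
Sum of successor durations = 7
LF = 24 - 7 = 17

17


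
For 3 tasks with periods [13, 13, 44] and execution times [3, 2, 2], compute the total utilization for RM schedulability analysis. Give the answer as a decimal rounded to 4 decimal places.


Compute individual utilizations (exact fractions):
  Task 1: C/T = 3/13 (approx. 0.2308)
  Task 2: C/T = 2/13 (approx. 0.1538)
  Task 3: C/T = 2/44 = 1/22 (approx. 0.0455)
Total utilization U = 3/13 + 2/13 + 1/22 = 123/286
Rounded to 4 decimal places: U = 0.4301
RM (Liu & Layland) bound for 3 tasks = 0.779763; compare with U = 123/286 (approx. 0.430070)
U <= bound, so schedulable by RM sufficient condition.

0.4301


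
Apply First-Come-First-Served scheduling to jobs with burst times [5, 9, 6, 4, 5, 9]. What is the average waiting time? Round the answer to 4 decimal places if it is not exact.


FCFS order (as given): [5, 9, 6, 4, 5, 9]
Waiting times:
  Job 1: wait = 0
  Job 2: wait = 5
  Job 3: wait = 14
  Job 4: wait = 20
  Job 5: wait = 24
  Job 6: wait = 29
Sum of waiting times = 92
Average waiting time = 92/6 = 15.3333

15.3333


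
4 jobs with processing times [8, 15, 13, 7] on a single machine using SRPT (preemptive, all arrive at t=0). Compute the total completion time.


Since all jobs arrive at t=0, SRPT equals SPT ordering.
SPT order: [7, 8, 13, 15]
Completion times:
  Job 1: p=7, C=7
  Job 2: p=8, C=15
  Job 3: p=13, C=28
  Job 4: p=15, C=43
Total completion time = 7 + 15 + 28 + 43 = 93

93


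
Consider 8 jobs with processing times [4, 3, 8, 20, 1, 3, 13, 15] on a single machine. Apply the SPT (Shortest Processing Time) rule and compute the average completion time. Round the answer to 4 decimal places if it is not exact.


Sort jobs by processing time (SPT order): [1, 3, 3, 4, 8, 13, 15, 20]
Compute completion times sequentially:
  Job 1: processing = 1, completes at 1
  Job 2: processing = 3, completes at 4
  Job 3: processing = 3, completes at 7
  Job 4: processing = 4, completes at 11
  Job 5: processing = 8, completes at 19
  Job 6: processing = 13, completes at 32
  Job 7: processing = 15, completes at 47
  Job 8: processing = 20, completes at 67
Sum of completion times = 188
Average completion time = 188/8 = 23.5

23.5
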